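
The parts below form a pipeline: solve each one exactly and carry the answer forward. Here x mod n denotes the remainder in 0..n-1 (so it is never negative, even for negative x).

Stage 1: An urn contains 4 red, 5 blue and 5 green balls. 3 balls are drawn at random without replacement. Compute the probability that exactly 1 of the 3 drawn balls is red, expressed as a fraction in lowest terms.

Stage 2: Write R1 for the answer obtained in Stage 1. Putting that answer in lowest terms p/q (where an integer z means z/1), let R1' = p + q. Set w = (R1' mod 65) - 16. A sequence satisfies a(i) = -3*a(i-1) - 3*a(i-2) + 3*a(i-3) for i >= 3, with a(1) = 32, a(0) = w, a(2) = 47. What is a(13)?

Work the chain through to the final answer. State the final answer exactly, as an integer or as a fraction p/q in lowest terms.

Stage 1: total draws C(14,3) = 364; favorable C(4,1)*C(10,2) = 180; P = 45/91; answer 45/91
Stage 2: R1 = 45/91; threaded value p + q = 136; w = -10; a(3) = -3*(47) - 3*(32) + 3*(-10) = -267; iterating: a(3)=-267, a(4)=756, a(5)=-1326, a(6)=909, a(7)=3519, a(8)=-17262, a(9)=43956, a(10)=-69525, a(11)=24921, a(12)=265680, a(13)=-1080378; answer -1080378

-1080378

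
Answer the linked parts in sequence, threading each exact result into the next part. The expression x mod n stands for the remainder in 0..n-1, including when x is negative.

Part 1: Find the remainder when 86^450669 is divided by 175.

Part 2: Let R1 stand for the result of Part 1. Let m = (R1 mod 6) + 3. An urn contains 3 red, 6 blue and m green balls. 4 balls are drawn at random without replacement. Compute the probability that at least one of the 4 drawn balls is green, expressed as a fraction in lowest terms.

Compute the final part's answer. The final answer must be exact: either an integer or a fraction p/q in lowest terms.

Part 1: squarings mod 175: 86^1=86, 86^2=46, 86^4=16, 86^8=81, 86^16=86, 86^32=46, 86^64=16, 86^128=81, 86^256=86, 86^512=46, 86^1024=16, 86^2048=81, 86^4096=86, 86^8192=46, 86^16384=16, 86^32768=81, 86^65536=86, 86^131072=46, 86^262144=16; 86^450669 = 86^1 * 86^4 * 86^8 * 86^32 * 86^64 * 86^8192 * 86^16384 * 86^32768 * 86^131072 * 86^262144 = 141 (mod 175); answer 141
Part 2: R1 = 141; m = 6; total draws C(15,4) = 1365; complement C(9,4) = 126; favorable 1365 - 126 = 1239; P = 59/65; answer 59/65

59/65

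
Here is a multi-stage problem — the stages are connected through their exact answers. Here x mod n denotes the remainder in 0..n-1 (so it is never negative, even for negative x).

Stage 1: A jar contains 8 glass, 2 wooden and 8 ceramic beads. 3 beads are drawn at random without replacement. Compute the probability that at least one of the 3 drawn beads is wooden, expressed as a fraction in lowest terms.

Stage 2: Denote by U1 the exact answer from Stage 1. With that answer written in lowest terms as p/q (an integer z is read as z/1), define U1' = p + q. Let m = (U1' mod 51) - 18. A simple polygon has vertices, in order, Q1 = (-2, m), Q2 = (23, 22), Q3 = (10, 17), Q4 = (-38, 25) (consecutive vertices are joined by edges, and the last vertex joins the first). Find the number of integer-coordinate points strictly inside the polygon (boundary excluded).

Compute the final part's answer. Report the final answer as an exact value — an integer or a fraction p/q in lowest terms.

589

Stage 1: total draws C(18,3) = 816; complement C(16,3) = 560; favorable 816 - 560 = 256; P = 16/51; answer 16/51
Stage 2: U1 = 16/51; threaded value p + q = 67; m = -2; cross terms: (-2*22 - 23*-2)=2, (23*17 - 10*22)=171, (10*25 - -38*17)=896, (-38*-2 - -2*25)=126; twice the area = |1195| = 1195; area = 1195/2; boundary points = 1 + 1 + 8 + 9 = 19; strictly interior points = area - boundary/2 + 1 = 589; answer 589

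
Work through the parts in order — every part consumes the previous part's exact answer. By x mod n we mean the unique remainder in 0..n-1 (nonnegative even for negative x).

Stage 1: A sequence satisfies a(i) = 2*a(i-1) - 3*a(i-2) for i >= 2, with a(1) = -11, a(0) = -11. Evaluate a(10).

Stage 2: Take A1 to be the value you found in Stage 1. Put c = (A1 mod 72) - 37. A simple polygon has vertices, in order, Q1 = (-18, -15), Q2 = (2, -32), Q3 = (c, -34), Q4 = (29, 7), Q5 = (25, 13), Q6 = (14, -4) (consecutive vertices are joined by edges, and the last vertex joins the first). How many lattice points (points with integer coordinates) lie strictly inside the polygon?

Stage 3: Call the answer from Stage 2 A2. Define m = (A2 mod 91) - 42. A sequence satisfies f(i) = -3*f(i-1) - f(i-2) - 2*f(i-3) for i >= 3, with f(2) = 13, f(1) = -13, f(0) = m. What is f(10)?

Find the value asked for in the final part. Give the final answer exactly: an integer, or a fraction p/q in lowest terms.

Stage 1: a(2) = 2*(-11) - 3*(-11) = 11; iterating: a(2)=11, a(3)=55, a(4)=77, a(5)=-11, a(6)=-253, a(7)=-473, a(8)=-187, a(9)=1045, a(10)=2651; answer 2651
Stage 2: A1 = 2651; c = 22; cross terms: (-18*-32 - 2*-15)=606, (2*-34 - 22*-32)=636, (22*7 - 29*-34)=1140, (29*13 - 25*7)=202, (25*-4 - 14*13)=-282, (14*-15 - -18*-4)=-282; twice the area = |2020| = 2020; area = 1010; boundary points = 1 + 2 + 1 + 2 + 1 + 1 = 8; strictly interior points = area - boundary/2 + 1 = 1007; answer 1007
Stage 3: A2 = 1007; m = -36; f(3) = -3*(13) - 1*(-13) - 2*(-36) = 46; iterating: f(3)=46, f(4)=-125, f(5)=303, f(6)=-876, f(7)=2575, f(8)=-7455, f(9)=21542, f(10)=-62321; answer -62321

-62321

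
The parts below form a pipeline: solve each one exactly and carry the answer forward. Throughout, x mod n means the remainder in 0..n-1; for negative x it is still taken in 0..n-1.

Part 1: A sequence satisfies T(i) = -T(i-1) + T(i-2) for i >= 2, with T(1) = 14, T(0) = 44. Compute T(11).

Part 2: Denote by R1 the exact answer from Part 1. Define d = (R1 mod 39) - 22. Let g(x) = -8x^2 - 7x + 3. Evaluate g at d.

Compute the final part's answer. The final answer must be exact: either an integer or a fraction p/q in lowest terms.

-1440

Part 1: T(2) = -1*(14) + 1*(44) = 30; iterating: T(2)=30, T(3)=-16, T(4)=46, T(5)=-62, T(6)=108, T(7)=-170, T(8)=278, T(9)=-448, T(10)=726, T(11)=-1174; answer -1174
Part 2: R1 = -1174; d = 13; -8*(13)^2 - 7*(13)^1 + 3 = (-1352) + (-91) + (3) = -1440; answer -1440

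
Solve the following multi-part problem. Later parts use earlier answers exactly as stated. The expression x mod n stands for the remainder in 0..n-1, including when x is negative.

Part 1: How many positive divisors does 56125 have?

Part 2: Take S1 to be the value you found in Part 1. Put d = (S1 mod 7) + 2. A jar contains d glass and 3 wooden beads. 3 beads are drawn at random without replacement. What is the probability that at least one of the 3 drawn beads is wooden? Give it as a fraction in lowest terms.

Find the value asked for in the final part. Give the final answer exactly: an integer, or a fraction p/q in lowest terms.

Part 1: 56125 = 5^3 * 449; number of divisors = (3+1) * (1+1) = 8; answer 8
Part 2: S1 = 8; d = 3; total draws C(6,3) = 20; complement C(3,3) = 1; favorable 20 - 1 = 19; P = 19/20; answer 19/20

19/20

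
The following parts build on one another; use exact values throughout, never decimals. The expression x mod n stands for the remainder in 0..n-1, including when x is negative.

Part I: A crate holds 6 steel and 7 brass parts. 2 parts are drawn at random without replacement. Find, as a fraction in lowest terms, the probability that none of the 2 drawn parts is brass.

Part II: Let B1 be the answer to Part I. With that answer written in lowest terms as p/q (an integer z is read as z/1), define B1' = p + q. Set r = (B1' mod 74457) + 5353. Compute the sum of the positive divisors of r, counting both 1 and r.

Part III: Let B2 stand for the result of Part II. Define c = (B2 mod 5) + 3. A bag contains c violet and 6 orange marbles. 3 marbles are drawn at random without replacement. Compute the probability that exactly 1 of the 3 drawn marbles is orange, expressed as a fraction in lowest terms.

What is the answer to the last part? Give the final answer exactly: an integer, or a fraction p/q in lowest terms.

3/14

Part I: total draws C(13,2) = 78; favorable C(6,2) = 15; P = 5/26; answer 5/26
Part II: B1 = 5/26; threaded value p + q = 31; r = 5384; 5384 = 2^3 * 673; sigma = (1 + 2 + 4 + 8) * (1 + 673) = 15 * 674 = 10110; answer 10110
Part III: B2 = 10110; c = 3; total draws C(9,3) = 84; favorable C(6,1)*C(3,2) = 18; P = 3/14; answer 3/14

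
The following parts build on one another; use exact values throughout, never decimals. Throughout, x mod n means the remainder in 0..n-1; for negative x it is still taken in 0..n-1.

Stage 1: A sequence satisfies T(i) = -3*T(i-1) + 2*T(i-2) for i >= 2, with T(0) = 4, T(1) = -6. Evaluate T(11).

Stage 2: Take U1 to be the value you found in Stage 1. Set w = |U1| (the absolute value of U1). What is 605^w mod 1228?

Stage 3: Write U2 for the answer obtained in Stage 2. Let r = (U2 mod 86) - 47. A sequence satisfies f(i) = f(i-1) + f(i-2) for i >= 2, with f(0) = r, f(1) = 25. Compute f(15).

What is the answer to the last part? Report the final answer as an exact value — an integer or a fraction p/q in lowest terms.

1678

Stage 1: T(2) = -3*(-6) + 2*(4) = 26; iterating: T(2)=26, T(3)=-90, T(4)=322, T(5)=-1146, T(6)=4082, T(7)=-14538, T(8)=51778, T(9)=-184410, T(10)=656786, T(11)=-2339178; answer -2339178
Stage 2: U1 = -2339178; w = 2339178; squarings mod 1228: 605^1=605, 605^2=81, 605^4=421, 605^8=409, 605^16=273, 605^32=849, 605^64=1193, 605^128=1225, 605^256=9, 605^512=81, 605^1024=421, 605^2048=409, 605^4096=273, 605^8192=849, 605^16384=1193, 605^32768=1225, 605^65536=9, 605^131072=81, 605^262144=421, 605^524288=409, 605^1048576=273, 605^2097152=849; 605^2339178 = 605^2 * 605^8 * 605^32 * 605^64 * 605^256 * 605^4096 * 605^8192 * 605^32768 * 605^65536 * 605^131072 * 605^2097152 = 269 (mod 1228); answer 269
Stage 3: U2 = 269; r = -36; f(2) = 1*(25) + 1*(-36) = -11; iterating: f(2)=-11, f(3)=14, f(4)=3, f(5)=17, f(6)=20, f(7)=37, f(8)=57, f(9)=94, f(10)=151, f(11)=245, f(12)=396, f(13)=641, f(14)=1037, f(15)=1678; answer 1678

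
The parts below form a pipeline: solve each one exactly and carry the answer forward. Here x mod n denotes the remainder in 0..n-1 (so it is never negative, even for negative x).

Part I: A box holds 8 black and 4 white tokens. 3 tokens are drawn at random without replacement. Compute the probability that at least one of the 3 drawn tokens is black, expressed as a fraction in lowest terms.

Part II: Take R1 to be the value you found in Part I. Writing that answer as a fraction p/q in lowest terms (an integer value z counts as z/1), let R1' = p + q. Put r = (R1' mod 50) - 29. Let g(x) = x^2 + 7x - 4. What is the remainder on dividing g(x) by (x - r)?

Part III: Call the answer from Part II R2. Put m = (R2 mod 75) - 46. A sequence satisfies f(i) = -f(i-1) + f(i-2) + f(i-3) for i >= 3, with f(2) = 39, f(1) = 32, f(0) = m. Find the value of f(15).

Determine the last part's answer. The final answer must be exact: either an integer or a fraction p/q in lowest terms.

-346

Part I: total draws C(12,3) = 220; complement C(4,3) = 4; favorable 220 - 4 = 216; P = 54/55; answer 54/55
Part II: R1 = 54/55; threaded value p + q = 109; r = -20; remainder = value at the root: 1*(-20)^2 + 7*(-20)^1 - 4 = (400) + (-140) + (-4) = 256; answer 256
Part III: R2 = 256; m = -15; f(3) = -1*(39) + 1*(32) + 1*(-15) = -22; iterating: f(3)=-22, f(4)=93, f(5)=-76, f(6)=147, f(7)=-130, f(8)=201, f(9)=-184, f(10)=255, f(11)=-238, f(12)=309, f(13)=-292, f(14)=363, f(15)=-346; answer -346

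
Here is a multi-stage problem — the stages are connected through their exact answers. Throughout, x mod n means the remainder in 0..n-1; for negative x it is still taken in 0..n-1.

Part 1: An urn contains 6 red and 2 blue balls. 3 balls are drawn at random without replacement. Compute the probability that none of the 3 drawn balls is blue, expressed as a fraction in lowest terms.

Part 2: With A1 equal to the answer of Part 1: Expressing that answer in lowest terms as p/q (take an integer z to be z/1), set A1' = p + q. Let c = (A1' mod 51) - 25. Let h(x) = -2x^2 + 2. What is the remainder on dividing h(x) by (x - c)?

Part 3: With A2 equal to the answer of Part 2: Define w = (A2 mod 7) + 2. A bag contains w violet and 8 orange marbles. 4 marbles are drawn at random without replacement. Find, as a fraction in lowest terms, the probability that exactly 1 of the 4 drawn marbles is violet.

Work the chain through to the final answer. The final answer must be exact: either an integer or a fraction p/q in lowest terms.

8/15

Part 1: total draws C(8,3) = 56; favorable C(6,3) = 20; P = 5/14; answer 5/14
Part 2: A1 = 5/14; threaded value p + q = 19; c = -6; remainder = value at the root: -2*(-6)^2 + 2 = (-72) + (2) = -70; answer -70
Part 3: A2 = -70; w = 2; total draws C(10,4) = 210; favorable C(2,1)*C(8,3) = 112; P = 8/15; answer 8/15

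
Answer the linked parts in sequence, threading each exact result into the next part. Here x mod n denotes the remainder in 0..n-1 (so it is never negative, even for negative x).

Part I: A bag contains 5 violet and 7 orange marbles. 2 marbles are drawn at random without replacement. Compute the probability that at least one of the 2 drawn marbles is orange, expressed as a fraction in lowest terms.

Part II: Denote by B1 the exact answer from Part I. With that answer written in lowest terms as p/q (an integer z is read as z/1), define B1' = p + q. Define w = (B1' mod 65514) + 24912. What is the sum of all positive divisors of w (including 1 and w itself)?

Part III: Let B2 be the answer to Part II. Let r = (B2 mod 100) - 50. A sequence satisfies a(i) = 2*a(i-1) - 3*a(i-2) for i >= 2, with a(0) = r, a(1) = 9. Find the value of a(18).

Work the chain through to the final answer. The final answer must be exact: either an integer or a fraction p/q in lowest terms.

-394044

Part I: total draws C(12,2) = 66; complement C(5,2) = 10; favorable 66 - 10 = 56; P = 28/33; answer 28/33
Part II: B1 = 28/33; threaded value p + q = 61; w = 24973; 24973 = 13 * 17 * 113; sigma = (1 + 13) * (1 + 17) * (1 + 113) = 14 * 18 * 114 = 28728; answer 28728
Part III: B2 = 28728; r = -22; a(2) = 2*(9) - 3*(-22) = 84; iterating: a(2)=84, a(3)=141, a(4)=30, a(5)=-363, a(6)=-816, a(7)=-543, a(8)=1362, a(9)=4353, a(10)=4620, a(11)=-3819, a(12)=-21498, a(13)=-31539, a(14)=1416, a(15)=97449, a(16)=190650, a(17)=88953, a(18)=-394044; answer -394044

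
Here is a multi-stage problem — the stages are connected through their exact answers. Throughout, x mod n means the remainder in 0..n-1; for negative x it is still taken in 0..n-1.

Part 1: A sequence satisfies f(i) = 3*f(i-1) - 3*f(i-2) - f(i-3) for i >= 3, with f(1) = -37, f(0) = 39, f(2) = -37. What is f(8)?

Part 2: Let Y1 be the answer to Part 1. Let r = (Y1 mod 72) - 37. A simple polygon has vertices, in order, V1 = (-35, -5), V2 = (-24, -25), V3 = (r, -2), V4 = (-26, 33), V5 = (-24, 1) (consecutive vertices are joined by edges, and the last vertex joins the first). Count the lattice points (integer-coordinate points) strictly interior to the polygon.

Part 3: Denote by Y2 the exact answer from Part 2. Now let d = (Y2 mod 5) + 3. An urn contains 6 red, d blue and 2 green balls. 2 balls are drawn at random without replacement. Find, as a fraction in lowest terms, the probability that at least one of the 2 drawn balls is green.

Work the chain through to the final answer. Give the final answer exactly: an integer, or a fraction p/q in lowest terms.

9/35

Part 1: f(3) = 3*(-37) - 3*(-37) - 1*(39) = -39; iterating: f(3)=-39, f(4)=31, f(5)=247, f(6)=687, f(7)=1289, f(8)=1559; answer 1559
Part 2: Y1 = 1559; r = 10; cross terms: (-35*-25 - -24*-5)=755, (-24*-2 - 10*-25)=298, (10*33 - -26*-2)=278, (-26*1 - -24*33)=766, (-24*-5 - -35*1)=155; twice the area = |2252| = 2252; area = 1126; boundary points = 1 + 1 + 1 + 2 + 1 = 6; strictly interior points = area - boundary/2 + 1 = 1124; answer 1124
Part 3: Y2 = 1124; d = 7; total draws C(15,2) = 105; complement C(13,2) = 78; favorable 105 - 78 = 27; P = 9/35; answer 9/35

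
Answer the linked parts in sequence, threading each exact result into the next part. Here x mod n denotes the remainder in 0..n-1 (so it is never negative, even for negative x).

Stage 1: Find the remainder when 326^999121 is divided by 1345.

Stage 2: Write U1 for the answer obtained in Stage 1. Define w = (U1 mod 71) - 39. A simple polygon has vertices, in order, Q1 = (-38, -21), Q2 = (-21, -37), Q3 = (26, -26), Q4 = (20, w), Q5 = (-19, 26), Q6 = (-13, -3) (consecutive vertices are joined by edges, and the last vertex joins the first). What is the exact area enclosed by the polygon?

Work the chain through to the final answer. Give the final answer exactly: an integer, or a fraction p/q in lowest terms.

Stage 1: squarings mod 1345: 326^1=326, 326^2=21, 326^4=441, 326^8=801, 326^16=36, 326^32=1296, 326^64=1056, 326^128=131, 326^256=1021, 326^512=66, 326^1024=321, 326^2048=821, 326^4096=196, 326^8192=756, 326^16384=1256, 326^32768=1196, 326^65536=681, 326^131072=1081, 326^262144=1101, 326^524288=356; 326^999121 = 326^1 * 326^16 * 326^64 * 326^128 * 326^512 * 326^1024 * 326^2048 * 326^4096 * 326^8192 * 326^65536 * 326^131072 * 326^262144 * 326^524288 = 976 (mod 1345); answer 976
Stage 2: U1 = 976; w = 14; cross terms: (-38*-37 - -21*-21)=965, (-21*-26 - 26*-37)=1508, (26*14 - 20*-26)=884, (20*26 - -19*14)=786, (-19*-3 - -13*26)=395, (-13*-21 - -38*-3)=159; twice the area = |4697| = 4697; area = 4697/2; answer 4697/2

4697/2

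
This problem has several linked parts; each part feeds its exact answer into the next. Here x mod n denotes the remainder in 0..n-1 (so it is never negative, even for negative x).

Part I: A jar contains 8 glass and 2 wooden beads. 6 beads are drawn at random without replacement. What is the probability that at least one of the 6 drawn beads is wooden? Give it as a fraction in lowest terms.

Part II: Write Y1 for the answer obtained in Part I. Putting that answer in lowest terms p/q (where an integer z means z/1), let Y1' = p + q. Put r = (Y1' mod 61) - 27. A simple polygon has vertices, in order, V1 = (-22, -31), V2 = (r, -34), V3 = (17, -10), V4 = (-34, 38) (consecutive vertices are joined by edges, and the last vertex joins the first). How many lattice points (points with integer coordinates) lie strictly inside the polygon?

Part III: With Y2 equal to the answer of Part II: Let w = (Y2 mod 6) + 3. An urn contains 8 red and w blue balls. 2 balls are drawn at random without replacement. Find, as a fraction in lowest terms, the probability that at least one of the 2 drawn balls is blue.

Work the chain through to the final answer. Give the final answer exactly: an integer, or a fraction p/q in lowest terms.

Part I: total draws C(10,6) = 210; complement C(8,6) = 28; favorable 210 - 28 = 182; P = 13/15; answer 13/15
Part II: Y1 = 13/15; threaded value p + q = 28; r = 1; cross terms: (-22*-34 - 1*-31)=779, (1*-10 - 17*-34)=568, (17*38 - -34*-10)=306, (-34*-31 - -22*38)=1890; twice the area = |3543| = 3543; area = 3543/2; boundary points = 1 + 8 + 3 + 3 = 15; strictly interior points = area - boundary/2 + 1 = 1765; answer 1765
Part III: Y2 = 1765; w = 4; total draws C(12,2) = 66; complement C(8,2) = 28; favorable 66 - 28 = 38; P = 19/33; answer 19/33

19/33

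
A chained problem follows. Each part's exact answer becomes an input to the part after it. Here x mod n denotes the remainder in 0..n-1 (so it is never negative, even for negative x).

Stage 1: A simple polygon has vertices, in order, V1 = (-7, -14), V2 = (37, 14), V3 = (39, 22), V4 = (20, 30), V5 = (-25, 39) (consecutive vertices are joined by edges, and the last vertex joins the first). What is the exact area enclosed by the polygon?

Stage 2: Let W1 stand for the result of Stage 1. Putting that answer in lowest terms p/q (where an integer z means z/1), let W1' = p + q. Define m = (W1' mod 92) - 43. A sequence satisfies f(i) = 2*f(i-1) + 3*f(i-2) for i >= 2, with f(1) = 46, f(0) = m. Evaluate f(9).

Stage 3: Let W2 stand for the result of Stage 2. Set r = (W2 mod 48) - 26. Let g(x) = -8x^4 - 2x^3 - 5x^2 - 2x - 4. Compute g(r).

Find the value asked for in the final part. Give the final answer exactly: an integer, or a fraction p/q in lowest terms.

Stage 1: cross terms: (-7*14 - 37*-14)=420, (37*22 - 39*14)=268, (39*30 - 20*22)=730, (20*39 - -25*30)=1530, (-25*-14 - -7*39)=623; twice the area = |3571| = 3571; area = 3571/2; answer 3571/2
Stage 2: W1 = 3571/2; threaded value p + q = 3573; m = 34; f(2) = 2*(46) + 3*(34) = 194; iterating: f(2)=194, f(3)=526, f(4)=1634, f(5)=4846, f(6)=14594, f(7)=43726, f(8)=131234, f(9)=393646; answer 393646
Stage 3: W2 = 393646; r = 20; -8*(20)^4 - 2*(20)^3 - 5*(20)^2 - 2*(20)^1 - 4 = (-1280000) + (-16000) + (-2000) + (-40) + (-4) = -1298044; answer -1298044

-1298044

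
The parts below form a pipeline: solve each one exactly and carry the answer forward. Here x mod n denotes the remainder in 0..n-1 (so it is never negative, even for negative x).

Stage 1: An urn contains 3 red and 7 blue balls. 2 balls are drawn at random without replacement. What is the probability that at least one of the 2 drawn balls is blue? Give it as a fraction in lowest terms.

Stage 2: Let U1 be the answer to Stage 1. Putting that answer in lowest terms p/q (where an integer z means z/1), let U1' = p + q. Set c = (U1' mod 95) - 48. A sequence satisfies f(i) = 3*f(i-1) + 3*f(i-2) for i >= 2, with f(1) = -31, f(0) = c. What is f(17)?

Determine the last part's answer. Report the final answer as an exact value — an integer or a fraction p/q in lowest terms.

Stage 1: total draws C(10,2) = 45; complement C(3,2) = 3; favorable 45 - 3 = 42; P = 14/15; answer 14/15
Stage 2: U1 = 14/15; threaded value p + q = 29; c = -19; f(2) = 3*(-31) + 3*(-19) = -150; iterating: f(2)=-150, f(3)=-543, f(4)=-2079, f(5)=-7866, f(6)=-29835, f(7)=-113103, f(8)=-428814, f(9)=-1625751, f(10)=-6163695, f(11)=-23368338, f(12)=-88596099, f(13)=-335893311, f(14)=-1273468230, f(15)=-4828084623, f(16)=-18304658559, f(17)=-69398229546; answer -69398229546

-69398229546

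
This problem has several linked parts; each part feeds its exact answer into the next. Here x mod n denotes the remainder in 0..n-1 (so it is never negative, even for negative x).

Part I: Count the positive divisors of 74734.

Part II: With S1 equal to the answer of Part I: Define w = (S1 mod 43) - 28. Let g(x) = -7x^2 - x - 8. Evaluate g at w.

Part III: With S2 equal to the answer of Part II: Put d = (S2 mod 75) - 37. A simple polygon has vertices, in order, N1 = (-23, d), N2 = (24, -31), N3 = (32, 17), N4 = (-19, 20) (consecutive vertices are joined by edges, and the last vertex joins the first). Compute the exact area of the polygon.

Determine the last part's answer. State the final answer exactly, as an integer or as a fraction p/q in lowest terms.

Part I: 74734 = 2 * 11 * 43 * 79; number of divisors = (1+1) * (1+1) * (1+1) * (1+1) = 16; answer 16
Part II: S1 = 16; w = -12; -7*(-12)^2 - 1*(-12)^1 - 8 = (-1008) + (12) + (-8) = -1004; answer -1004
Part III: S2 = -1004; d = 9; cross terms: (-23*-31 - 24*9)=497, (24*17 - 32*-31)=1400, (32*20 - -19*17)=963, (-19*9 - -23*20)=289; twice the area = |3149| = 3149; area = 3149/2; answer 3149/2

3149/2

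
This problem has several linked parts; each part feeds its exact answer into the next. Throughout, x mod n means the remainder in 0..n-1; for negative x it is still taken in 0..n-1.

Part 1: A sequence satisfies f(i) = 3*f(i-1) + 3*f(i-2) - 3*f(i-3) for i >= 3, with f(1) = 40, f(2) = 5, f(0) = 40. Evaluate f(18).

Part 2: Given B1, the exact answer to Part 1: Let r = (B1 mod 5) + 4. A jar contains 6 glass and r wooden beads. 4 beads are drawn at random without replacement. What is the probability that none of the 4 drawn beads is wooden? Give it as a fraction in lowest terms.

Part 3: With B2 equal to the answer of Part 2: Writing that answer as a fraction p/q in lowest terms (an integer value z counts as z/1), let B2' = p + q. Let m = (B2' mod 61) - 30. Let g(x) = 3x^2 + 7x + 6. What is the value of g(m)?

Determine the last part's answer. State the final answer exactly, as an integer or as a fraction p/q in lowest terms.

Part 1: f(3) = 3*(5) + 3*(40) - 3*(40) = 15; iterating: f(3)=15, f(4)=-60, f(5)=-150, f(6)=-675, f(7)=-2295, f(8)=-8460, f(9)=-30240, f(10)=-109215, f(11)=-392985, f(12)=-1415880, f(13)=-5098950, f(14)=-18365535, f(15)=-66145815, f(16)=-238237200, f(17)=-858052440, f(18)=-3090431475; answer -3090431475
Part 2: B1 = -3090431475; r = 4; total draws C(10,4) = 210; favorable C(6,4) = 15; P = 1/14; answer 1/14
Part 3: B2 = 1/14; threaded value p + q = 15; m = -15; 3*(-15)^2 + 7*(-15)^1 + 6 = (675) + (-105) + (6) = 576; answer 576

576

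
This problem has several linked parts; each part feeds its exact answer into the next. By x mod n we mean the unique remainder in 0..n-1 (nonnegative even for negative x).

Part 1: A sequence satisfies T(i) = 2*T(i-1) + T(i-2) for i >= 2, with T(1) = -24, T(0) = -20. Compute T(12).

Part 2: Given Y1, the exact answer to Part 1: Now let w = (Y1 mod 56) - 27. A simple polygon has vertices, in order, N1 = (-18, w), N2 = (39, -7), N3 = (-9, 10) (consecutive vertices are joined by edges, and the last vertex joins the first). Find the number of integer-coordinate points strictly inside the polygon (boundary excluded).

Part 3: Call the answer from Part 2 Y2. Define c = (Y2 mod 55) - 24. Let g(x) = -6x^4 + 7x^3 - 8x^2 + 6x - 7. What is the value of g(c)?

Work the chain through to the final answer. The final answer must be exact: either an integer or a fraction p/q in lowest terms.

-1105468

Part 1: T(2) = 2*(-24) + 1*(-20) = -68; iterating: T(2)=-68, T(3)=-160, T(4)=-388, T(5)=-936, T(6)=-2260, T(7)=-5456, T(8)=-13172, T(9)=-31800, T(10)=-76772, T(11)=-185344, T(12)=-447460; answer -447460
Part 2: Y1 = -447460; w = 9; cross terms: (-18*-7 - 39*9)=-225, (39*10 - -9*-7)=327, (-9*9 - -18*10)=99; twice the area = |201| = 201; area = 201/2; boundary points = 1 + 1 + 1 = 3; strictly interior points = area - boundary/2 + 1 = 100; answer 100
Part 3: Y2 = 100; c = 21; -6*(21)^4 + 7*(21)^3 - 8*(21)^2 + 6*(21)^1 - 7 = (-1166886) + (64827) + (-3528) + (126) + (-7) = -1105468; answer -1105468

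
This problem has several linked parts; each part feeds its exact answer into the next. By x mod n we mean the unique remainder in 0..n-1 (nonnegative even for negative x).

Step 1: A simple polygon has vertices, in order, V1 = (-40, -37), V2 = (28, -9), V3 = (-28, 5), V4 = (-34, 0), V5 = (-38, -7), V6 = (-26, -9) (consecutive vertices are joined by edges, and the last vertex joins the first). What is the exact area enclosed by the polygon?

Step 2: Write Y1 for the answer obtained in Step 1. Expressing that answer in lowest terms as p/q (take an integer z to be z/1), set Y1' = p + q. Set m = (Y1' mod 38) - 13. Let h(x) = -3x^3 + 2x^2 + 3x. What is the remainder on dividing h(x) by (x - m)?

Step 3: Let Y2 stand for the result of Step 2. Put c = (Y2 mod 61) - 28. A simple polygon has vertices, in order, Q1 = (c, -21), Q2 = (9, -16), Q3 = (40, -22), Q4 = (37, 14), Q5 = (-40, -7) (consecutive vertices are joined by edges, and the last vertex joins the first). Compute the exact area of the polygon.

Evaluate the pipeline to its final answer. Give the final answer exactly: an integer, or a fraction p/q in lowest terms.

1690

Step 1: cross terms: (-40*-9 - 28*-37)=1396, (28*5 - -28*-9)=-112, (-28*0 - -34*5)=170, (-34*-7 - -38*0)=238, (-38*-9 - -26*-7)=160, (-26*-37 - -40*-9)=602; twice the area = |2454| = 2454; area = 1227; answer 1227
Step 2: Y1 = 1227; threaded value p + q = 1228; m = -1; remainder = value at the root: -3*(-1)^3 + 2*(-1)^2 + 3*(-1)^1 = (3) + (2) + (-3) = 2; answer 2
Step 3: Y2 = 2; c = -26; cross terms: (-26*-16 - 9*-21)=605, (9*-22 - 40*-16)=442, (40*14 - 37*-22)=1374, (37*-7 - -40*14)=301, (-40*-21 - -26*-7)=658; twice the area = |3380| = 3380; area = 1690; answer 1690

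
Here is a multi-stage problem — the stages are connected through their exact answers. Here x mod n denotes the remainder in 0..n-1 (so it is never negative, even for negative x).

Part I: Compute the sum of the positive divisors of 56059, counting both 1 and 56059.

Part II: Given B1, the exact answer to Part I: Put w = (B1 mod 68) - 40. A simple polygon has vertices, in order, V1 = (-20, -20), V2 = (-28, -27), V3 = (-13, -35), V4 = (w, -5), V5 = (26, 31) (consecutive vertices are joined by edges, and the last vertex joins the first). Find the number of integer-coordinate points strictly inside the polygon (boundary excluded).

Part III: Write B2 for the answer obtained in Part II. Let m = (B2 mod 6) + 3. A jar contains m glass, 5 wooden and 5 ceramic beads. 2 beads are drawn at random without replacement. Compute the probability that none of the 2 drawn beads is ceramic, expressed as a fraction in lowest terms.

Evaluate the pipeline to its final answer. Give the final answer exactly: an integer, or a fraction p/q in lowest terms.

14/39

Part I: 56059 = 61 * 919; sigma = (1 + 61) * (1 + 919) = 62 * 920 = 57040; answer 57040
Part II: B1 = 57040; w = 16; cross terms: (-20*-27 - -28*-20)=-20, (-28*-35 - -13*-27)=629, (-13*-5 - 16*-35)=625, (16*31 - 26*-5)=626, (26*-20 - -20*31)=100; twice the area = |1960| = 1960; area = 980; boundary points = 1 + 1 + 1 + 2 + 1 = 6; strictly interior points = area - boundary/2 + 1 = 978; answer 978
Part III: B2 = 978; m = 3; total draws C(13,2) = 78; favorable C(8,2) = 28; P = 14/39; answer 14/39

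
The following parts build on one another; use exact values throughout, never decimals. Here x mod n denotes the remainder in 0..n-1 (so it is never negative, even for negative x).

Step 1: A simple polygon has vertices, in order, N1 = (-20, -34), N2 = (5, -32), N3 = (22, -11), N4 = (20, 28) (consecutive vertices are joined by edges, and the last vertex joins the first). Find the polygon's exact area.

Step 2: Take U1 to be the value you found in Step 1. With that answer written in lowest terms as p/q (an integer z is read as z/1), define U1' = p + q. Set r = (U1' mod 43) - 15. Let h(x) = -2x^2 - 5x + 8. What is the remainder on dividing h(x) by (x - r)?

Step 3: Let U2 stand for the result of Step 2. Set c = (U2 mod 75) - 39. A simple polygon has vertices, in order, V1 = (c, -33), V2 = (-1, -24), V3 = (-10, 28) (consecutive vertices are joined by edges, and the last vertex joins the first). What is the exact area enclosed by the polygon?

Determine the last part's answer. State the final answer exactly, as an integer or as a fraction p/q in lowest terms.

237/2

Step 1: cross terms: (-20*-32 - 5*-34)=810, (5*-11 - 22*-32)=649, (22*28 - 20*-11)=836, (20*-34 - -20*28)=-120; twice the area = |2175| = 2175; area = 2175/2; answer 2175/2
Step 2: U1 = 2175/2; threaded value p + q = 2177; r = 12; remainder = value at the root: -2*(12)^2 - 5*(12)^1 + 8 = (-288) + (-60) + (8) = -340; answer -340
Step 3: U2 = -340; c = -4; cross terms: (-4*-24 - -1*-33)=63, (-1*28 - -10*-24)=-268, (-10*-33 - -4*28)=442; twice the area = |237| = 237; area = 237/2; answer 237/2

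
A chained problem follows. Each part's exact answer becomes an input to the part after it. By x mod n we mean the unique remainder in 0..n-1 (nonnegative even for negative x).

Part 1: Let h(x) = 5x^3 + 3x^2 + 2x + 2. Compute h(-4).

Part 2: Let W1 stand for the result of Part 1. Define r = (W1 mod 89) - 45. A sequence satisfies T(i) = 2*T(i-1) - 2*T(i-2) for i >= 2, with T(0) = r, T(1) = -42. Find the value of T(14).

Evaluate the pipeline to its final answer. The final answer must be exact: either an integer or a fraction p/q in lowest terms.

Part 1: 5*(-4)^3 + 3*(-4)^2 + 2*(-4)^1 + 2 = (-320) + (48) + (-8) + (2) = -278; answer -278
Part 2: W1 = -278; r = 33; T(2) = 2*(-42) - 2*(33) = -150; iterating: T(2)=-150, T(3)=-216, T(4)=-132, T(5)=168, T(6)=600, T(7)=864, T(8)=528, T(9)=-672, T(10)=-2400, T(11)=-3456, T(12)=-2112, T(13)=2688, T(14)=9600; answer 9600

9600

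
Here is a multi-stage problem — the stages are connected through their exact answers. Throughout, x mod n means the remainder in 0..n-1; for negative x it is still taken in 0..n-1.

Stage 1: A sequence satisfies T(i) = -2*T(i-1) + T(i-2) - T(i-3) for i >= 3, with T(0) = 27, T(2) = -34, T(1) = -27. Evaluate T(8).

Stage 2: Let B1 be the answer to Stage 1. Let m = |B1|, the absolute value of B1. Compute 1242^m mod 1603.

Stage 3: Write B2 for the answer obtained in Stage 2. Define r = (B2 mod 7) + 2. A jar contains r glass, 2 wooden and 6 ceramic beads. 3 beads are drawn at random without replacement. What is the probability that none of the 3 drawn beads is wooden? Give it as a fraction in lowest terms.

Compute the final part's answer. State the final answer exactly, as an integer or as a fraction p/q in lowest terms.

Stage 1: T(3) = -2*(-34) + 1*(-27) - 1*(27) = 14; iterating: T(3)=14, T(4)=-35, T(5)=118, T(6)=-285, T(7)=723, T(8)=-1849; answer -1849
Stage 2: B1 = -1849; m = 1849; squarings mod 1603: 1242^1=1242, 1242^2=478, 1242^4=858, 1242^8=387, 1242^16=690, 1242^32=9, 1242^64=81, 1242^128=149, 1242^256=1362, 1242^512=373, 1242^1024=1271; 1242^1849 = 1242^1 * 1242^8 * 1242^16 * 1242^32 * 1242^256 * 1242^512 * 1242^1024 = 178 (mod 1603); answer 178
Stage 3: B2 = 178; r = 5; total draws C(13,3) = 286; favorable C(11,3) = 165; P = 15/26; answer 15/26

15/26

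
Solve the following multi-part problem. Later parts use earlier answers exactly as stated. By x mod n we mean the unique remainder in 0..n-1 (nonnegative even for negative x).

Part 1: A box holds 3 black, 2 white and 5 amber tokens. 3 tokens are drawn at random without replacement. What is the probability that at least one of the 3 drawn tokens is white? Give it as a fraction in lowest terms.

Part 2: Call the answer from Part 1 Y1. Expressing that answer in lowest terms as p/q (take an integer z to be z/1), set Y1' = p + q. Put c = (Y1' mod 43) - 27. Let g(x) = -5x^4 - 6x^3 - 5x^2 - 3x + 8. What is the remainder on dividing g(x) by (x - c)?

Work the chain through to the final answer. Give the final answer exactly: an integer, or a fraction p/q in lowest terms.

Part 1: total draws C(10,3) = 120; complement C(8,3) = 56; favorable 120 - 56 = 64; P = 8/15; answer 8/15
Part 2: Y1 = 8/15; threaded value p + q = 23; c = -4; remainder = value at the root: -5*(-4)^4 - 6*(-4)^3 - 5*(-4)^2 - 3*(-4)^1 + 8 = (-1280) + (384) + (-80) + (12) + (8) = -956; answer -956

-956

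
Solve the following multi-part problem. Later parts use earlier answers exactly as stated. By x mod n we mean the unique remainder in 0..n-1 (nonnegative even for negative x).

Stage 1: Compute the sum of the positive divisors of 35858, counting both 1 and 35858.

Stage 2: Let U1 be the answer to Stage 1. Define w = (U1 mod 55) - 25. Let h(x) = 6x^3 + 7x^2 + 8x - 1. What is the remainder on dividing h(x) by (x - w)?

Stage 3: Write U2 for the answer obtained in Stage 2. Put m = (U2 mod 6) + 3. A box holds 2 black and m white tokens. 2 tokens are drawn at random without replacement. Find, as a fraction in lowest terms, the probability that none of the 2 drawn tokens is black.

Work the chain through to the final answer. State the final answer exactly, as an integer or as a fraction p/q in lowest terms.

7/12

Stage 1: 35858 = 2 * 17929; sigma = (1 + 2) * (1 + 17929) = 3 * 17930 = 53790; answer 53790
Stage 2: U1 = 53790; w = -25; remainder = value at the root: 6*(-25)^3 + 7*(-25)^2 + 8*(-25)^1 - 1 = (-93750) + (4375) + (-200) + (-1) = -89576; answer -89576
Stage 3: U2 = -89576; m = 7; total draws C(9,2) = 36; favorable C(7,2) = 21; P = 7/12; answer 7/12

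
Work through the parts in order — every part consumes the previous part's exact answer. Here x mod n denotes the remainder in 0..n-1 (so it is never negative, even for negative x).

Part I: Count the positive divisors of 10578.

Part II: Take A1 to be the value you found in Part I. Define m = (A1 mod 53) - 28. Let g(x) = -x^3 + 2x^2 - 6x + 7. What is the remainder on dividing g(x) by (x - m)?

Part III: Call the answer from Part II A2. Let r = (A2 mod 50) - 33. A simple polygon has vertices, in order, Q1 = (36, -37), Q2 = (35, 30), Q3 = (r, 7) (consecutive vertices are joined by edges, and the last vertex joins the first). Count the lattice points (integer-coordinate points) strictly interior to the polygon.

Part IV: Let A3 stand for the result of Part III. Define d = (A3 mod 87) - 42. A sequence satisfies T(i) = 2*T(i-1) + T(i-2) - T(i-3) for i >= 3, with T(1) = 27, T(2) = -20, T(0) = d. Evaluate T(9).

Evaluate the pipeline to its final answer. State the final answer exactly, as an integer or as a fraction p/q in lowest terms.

-7676

Part I: 10578 = 2 * 3 * 41 * 43; number of divisors = (1+1) * (1+1) * (1+1) * (1+1) = 16; answer 16
Part II: A1 = 16; m = -12; remainder = value at the root: -1*(-12)^3 + 2*(-12)^2 - 6*(-12)^1 + 7 = (1728) + (288) + (72) + (7) = 2095; answer 2095
Part III: A2 = 2095; r = 12; cross terms: (36*30 - 35*-37)=2375, (35*7 - 12*30)=-115, (12*-37 - 36*7)=-696; twice the area = |1564| = 1564; area = 782; boundary points = 1 + 23 + 4 = 28; strictly interior points = area - boundary/2 + 1 = 769; answer 769
Part IV: A3 = 769; d = 31; T(3) = 2*(-20) + 1*(27) - 1*(31) = -44; iterating: T(3)=-44, T(4)=-135, T(5)=-294, T(6)=-679, T(7)=-1517, T(8)=-3419, T(9)=-7676; answer -7676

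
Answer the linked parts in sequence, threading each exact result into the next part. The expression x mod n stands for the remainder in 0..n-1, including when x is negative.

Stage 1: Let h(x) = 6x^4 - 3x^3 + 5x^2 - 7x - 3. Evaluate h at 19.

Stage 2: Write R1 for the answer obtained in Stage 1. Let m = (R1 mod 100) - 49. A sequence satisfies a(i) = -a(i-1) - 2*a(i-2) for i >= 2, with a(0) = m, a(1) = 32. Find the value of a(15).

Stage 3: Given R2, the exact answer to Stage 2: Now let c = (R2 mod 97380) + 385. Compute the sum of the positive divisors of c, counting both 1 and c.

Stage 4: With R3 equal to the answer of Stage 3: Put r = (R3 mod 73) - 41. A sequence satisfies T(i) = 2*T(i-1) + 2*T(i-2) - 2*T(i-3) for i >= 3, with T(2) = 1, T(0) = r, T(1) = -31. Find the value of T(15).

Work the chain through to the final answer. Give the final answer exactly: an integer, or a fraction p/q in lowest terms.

-1051616

Stage 1: 6*(19)^4 - 3*(19)^3 + 5*(19)^2 - 7*(19)^1 - 3 = (781926) + (-20577) + (1805) + (-133) + (-3) = 763018; answer 763018
Stage 2: R1 = 763018; m = -31; a(2) = -1*(32) - 2*(-31) = 30; iterating: a(2)=30, a(3)=-94, a(4)=34, a(5)=154, a(6)=-222, a(7)=-86, a(8)=530, a(9)=-358, a(10)=-702, a(11)=1418, a(12)=-14, a(13)=-2822, a(14)=2850, a(15)=2794; answer 2794
Stage 3: R2 = 2794; c = 3179; 3179 = 11 * 17^2; sigma = (1 + 11) * (1 + 17 + 289) = 12 * 307 = 3684; answer 3684
Stage 4: R3 = 3684; r = -7; T(3) = 2*(1) + 2*(-31) - 2*(-7) = -46; iterating: T(3)=-46, T(4)=-28, T(5)=-150, T(6)=-264, T(7)=-772, T(8)=-1772, T(9)=-4560, T(10)=-11120, T(11)=-27816, T(12)=-68752, T(13)=-170896, T(14)=-423664, T(15)=-1051616; answer -1051616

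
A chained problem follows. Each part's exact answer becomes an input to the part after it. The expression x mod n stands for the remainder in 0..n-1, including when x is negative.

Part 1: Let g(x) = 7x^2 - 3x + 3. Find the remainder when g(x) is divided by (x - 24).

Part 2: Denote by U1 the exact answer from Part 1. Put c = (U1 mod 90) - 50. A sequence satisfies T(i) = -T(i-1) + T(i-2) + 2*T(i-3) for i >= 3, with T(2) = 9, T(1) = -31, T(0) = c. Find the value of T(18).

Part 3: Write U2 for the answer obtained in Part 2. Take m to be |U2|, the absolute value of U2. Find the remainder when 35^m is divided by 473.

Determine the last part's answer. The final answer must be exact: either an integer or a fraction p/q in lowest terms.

Part 1: remainder = value at the root: 7*(24)^2 - 3*(24)^1 + 3 = (4032) + (-72) + (3) = 3963; answer 3963
Part 2: U1 = 3963; c = -47; T(3) = -1*(9) + 1*(-31) + 2*(-47) = -134; iterating: T(3)=-134, T(4)=81, T(5)=-197, T(6)=10, T(7)=-45, T(8)=-339, T(9)=314, T(10)=-743, T(11)=379, T(12)=-494, T(13)=-613, T(14)=877, T(15)=-2478, T(16)=2129, T(17)=-2853, T(18)=26; answer 26
Part 3: U2 = 26; m = 26; squarings mod 473: 35^1=35, 35^2=279, 35^4=269, 35^8=465, 35^16=64; 35^26 = 35^2 * 35^8 * 35^16 = 471 (mod 473); answer 471

471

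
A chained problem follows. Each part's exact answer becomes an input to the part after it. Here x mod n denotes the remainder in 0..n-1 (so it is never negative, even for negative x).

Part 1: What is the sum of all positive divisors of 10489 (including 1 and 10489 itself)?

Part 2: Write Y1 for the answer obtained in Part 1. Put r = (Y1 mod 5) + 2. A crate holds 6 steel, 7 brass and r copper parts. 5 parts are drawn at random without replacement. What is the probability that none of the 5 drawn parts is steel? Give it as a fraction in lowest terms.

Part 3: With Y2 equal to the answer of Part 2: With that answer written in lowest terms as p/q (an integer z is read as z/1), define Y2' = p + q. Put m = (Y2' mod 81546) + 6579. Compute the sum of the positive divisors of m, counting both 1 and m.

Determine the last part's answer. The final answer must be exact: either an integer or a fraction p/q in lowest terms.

Part 1: 10489 = 17 * 617; sigma = (1 + 17) * (1 + 617) = 18 * 618 = 11124; answer 11124
Part 2: Y1 = 11124; r = 6; total draws C(19,5) = 11628; favorable C(13,5) = 1287; P = 143/1292; answer 143/1292
Part 3: Y2 = 143/1292; threaded value p + q = 1435; m = 8014; 8014 = 2 * 4007; sigma = (1 + 2) * (1 + 4007) = 3 * 4008 = 12024; answer 12024

12024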